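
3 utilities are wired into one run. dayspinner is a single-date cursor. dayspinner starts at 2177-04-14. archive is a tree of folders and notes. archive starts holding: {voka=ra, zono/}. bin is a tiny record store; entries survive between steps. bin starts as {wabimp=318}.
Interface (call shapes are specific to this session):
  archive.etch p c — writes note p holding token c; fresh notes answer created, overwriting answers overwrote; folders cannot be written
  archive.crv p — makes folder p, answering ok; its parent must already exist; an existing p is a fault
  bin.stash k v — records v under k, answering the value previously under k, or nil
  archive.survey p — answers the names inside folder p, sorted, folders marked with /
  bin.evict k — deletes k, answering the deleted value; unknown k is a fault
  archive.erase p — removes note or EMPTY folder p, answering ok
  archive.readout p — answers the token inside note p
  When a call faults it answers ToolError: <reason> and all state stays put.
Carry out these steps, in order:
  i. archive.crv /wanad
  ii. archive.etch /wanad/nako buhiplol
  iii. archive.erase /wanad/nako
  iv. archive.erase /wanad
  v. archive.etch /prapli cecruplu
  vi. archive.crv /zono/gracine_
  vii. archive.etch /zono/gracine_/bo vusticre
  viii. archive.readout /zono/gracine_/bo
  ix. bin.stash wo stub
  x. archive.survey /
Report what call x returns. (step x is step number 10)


Answer: [prapli, voka, zono/]

Derivation:
Do: archive.crv[p→/wanad]
See: ok
Do: archive.etch[p→/wanad/nako; c→buhiplol]
See: created
Do: archive.erase[p→/wanad/nako]
See: ok
Do: archive.erase[p→/wanad]
See: ok
Do: archive.etch[p→/prapli; c→cecruplu]
See: created
Do: archive.crv[p→/zono/gracine_]
See: ok
Do: archive.etch[p→/zono/gracine_/bo; c→vusticre]
See: created
Do: archive.readout[p→/zono/gracine_/bo]
See: vusticre
Do: bin.stash[k→wo; v→stub]
See: nil
Do: archive.survey[p→/]
See: [prapli, voka, zono/]


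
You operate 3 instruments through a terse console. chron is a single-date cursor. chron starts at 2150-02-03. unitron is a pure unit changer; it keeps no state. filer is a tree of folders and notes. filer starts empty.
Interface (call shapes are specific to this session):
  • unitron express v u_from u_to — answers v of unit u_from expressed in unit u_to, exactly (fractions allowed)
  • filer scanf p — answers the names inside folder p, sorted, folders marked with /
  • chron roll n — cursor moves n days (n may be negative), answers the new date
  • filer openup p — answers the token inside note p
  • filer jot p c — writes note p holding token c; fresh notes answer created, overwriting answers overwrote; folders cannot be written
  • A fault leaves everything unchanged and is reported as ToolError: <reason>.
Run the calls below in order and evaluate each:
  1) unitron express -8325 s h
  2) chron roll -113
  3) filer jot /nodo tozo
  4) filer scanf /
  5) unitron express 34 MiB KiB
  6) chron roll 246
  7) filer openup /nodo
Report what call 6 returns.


Answer: 2150-06-16

Derivation:
Now I run unitron express with -8325, s, h, — result: -37/16.
I invoke chron roll with -113, yielding 2149-10-13.
Using filer jot with /nodo, tozo, and get created.
I invoke filer scanf with /, and observe [nodo].
I run unitron express with 34, MiB, KiB, yielding 34816.
Next I call chron roll with 246, and observe 2150-06-16.
I try filer openup with /nodo, and observe tozo.


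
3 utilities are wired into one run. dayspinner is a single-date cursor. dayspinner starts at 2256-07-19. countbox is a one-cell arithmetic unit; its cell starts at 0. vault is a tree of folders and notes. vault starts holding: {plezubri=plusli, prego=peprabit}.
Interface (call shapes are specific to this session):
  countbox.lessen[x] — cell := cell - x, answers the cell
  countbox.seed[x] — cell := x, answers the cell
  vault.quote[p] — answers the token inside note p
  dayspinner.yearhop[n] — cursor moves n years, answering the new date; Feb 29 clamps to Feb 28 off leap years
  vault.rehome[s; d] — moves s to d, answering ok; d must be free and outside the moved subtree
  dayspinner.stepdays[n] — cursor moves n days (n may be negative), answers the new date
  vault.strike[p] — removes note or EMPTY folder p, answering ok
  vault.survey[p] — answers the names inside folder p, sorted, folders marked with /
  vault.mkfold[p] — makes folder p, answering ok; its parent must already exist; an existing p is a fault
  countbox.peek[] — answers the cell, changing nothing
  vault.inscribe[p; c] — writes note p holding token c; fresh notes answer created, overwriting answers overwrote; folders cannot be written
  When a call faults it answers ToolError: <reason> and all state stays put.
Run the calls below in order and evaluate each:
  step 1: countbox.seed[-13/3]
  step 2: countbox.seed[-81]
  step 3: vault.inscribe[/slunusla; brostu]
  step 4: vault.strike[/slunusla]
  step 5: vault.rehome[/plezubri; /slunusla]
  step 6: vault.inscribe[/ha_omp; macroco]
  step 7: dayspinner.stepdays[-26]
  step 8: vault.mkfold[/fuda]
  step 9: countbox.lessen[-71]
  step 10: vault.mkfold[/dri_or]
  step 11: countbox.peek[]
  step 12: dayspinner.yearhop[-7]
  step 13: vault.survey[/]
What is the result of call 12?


Answer: 2249-06-23

Derivation:
Now I run countbox.seed on -13/3, and get -13/3.
I use countbox.seed on -81, giving -81.
I run vault.inscribe on /slunusla, brostu, giving created.
I try vault.strike on /slunusla, and see ok.
I call vault.rehome on /plezubri, /slunusla: ok.
I run vault.inscribe on /ha_omp, macroco, — result: created.
Using dayspinner.stepdays on -26, which returns 2256-06-23.
Invoking vault.mkfold on /fuda, and observe ok.
I use countbox.lessen on -71, giving -10.
Invoking vault.mkfold on /dri_or: ok.
Next I call countbox.peek(), and observe -10.
I invoke dayspinner.yearhop on -7, → 2249-06-23.
Then vault.survey on /, — result: [dri_or/, fuda/, ha_omp, prego, slunusla].


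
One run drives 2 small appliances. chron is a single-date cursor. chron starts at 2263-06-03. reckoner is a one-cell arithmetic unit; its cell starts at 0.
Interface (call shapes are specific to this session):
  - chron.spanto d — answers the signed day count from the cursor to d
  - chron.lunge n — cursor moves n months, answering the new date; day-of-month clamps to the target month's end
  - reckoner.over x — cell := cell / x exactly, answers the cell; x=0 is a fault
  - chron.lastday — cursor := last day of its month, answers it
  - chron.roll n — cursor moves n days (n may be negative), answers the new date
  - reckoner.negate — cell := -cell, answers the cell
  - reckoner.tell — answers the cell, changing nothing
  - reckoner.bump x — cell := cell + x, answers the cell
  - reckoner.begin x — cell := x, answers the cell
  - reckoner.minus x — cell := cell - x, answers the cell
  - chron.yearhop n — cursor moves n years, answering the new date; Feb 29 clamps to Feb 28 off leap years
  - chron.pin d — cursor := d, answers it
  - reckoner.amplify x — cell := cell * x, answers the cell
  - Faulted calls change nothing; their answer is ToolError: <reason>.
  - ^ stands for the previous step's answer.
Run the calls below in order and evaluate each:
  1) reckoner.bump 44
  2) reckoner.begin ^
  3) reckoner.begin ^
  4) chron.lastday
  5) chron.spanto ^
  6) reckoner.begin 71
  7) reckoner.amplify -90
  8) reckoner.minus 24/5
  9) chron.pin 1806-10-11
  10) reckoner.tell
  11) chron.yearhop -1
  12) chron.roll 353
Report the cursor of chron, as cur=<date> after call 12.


% 1. reckoner.bump(44) ~> 44
% 2. reckoner.begin(^) ~> 44
% 3. reckoner.begin(^) ~> 44
% 4. chron.lastday() ~> 2263-06-30
% 5. chron.spanto(^) ~> 0
% 6. reckoner.begin(71) ~> 71
% 7. reckoner.amplify(-90) ~> -6390
% 8. reckoner.minus(24/5) ~> -31974/5
% 9. chron.pin(1806-10-11) ~> 1806-10-11
% 10. reckoner.tell() ~> -31974/5
% 11. chron.yearhop(-1) ~> 1805-10-11
% 12. chron.roll(353) ~> 1806-09-29

Answer: cur=1806-09-29


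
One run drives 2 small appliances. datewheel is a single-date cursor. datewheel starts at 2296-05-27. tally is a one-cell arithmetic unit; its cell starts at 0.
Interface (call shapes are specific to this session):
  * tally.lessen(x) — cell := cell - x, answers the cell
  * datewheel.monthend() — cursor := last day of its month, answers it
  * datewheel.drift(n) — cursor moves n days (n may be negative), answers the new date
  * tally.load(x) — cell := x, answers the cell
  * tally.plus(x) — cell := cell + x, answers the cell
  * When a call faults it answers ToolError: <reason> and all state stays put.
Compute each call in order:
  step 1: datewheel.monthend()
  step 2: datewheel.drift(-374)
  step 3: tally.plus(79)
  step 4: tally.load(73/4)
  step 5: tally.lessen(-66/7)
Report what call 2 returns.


>> datewheel.monthend()
<< 2296-05-31
>> datewheel.drift(-374)
<< 2295-05-23
>> tally.plus(79)
<< 79
>> tally.load(73/4)
<< 73/4
>> tally.lessen(-66/7)
<< 775/28

Answer: 2295-05-23


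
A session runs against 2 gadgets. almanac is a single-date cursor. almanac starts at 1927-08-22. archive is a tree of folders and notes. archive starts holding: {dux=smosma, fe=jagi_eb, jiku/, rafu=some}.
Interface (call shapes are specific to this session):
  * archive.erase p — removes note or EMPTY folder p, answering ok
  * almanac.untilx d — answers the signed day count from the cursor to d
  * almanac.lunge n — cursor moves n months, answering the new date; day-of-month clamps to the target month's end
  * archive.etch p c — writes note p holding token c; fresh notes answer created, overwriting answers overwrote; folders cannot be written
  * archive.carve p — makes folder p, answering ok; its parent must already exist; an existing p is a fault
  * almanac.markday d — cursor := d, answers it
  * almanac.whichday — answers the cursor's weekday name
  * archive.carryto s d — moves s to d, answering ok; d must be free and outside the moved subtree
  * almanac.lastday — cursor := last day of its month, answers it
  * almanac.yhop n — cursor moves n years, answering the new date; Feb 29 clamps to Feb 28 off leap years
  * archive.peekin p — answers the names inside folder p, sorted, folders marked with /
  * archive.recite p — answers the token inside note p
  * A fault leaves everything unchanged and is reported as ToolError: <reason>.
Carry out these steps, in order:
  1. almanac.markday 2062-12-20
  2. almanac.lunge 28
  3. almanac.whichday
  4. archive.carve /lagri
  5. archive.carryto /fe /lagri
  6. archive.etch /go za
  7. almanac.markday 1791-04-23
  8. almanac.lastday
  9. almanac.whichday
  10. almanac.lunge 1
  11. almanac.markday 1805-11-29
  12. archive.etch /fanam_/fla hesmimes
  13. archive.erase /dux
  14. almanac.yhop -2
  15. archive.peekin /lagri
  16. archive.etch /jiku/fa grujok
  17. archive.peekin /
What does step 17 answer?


;; almanac.markday(d→2062-12-20) -> 2062-12-20
;; almanac.lunge(n→28) -> 2065-04-20
;; almanac.whichday() -> Monday
;; archive.carve(p→/lagri) -> ok
;; archive.carryto(s→/fe, d→/lagri) -> ToolError: exists
;; archive.etch(p→/go, c→za) -> created
;; almanac.markday(d→1791-04-23) -> 1791-04-23
;; almanac.lastday() -> 1791-04-30
;; almanac.whichday() -> Saturday
;; almanac.lunge(n→1) -> 1791-05-30
;; almanac.markday(d→1805-11-29) -> 1805-11-29
;; archive.etch(p→/fanam_/fla, c→hesmimes) -> ToolError: no parent
;; archive.erase(p→/dux) -> ok
;; almanac.yhop(n→-2) -> 1803-11-29
;; archive.peekin(p→/lagri) -> []
;; archive.etch(p→/jiku/fa, c→grujok) -> created
;; archive.peekin(p→/) -> [fe, go, jiku/, lagri/, rafu]

Answer: [fe, go, jiku/, lagri/, rafu]


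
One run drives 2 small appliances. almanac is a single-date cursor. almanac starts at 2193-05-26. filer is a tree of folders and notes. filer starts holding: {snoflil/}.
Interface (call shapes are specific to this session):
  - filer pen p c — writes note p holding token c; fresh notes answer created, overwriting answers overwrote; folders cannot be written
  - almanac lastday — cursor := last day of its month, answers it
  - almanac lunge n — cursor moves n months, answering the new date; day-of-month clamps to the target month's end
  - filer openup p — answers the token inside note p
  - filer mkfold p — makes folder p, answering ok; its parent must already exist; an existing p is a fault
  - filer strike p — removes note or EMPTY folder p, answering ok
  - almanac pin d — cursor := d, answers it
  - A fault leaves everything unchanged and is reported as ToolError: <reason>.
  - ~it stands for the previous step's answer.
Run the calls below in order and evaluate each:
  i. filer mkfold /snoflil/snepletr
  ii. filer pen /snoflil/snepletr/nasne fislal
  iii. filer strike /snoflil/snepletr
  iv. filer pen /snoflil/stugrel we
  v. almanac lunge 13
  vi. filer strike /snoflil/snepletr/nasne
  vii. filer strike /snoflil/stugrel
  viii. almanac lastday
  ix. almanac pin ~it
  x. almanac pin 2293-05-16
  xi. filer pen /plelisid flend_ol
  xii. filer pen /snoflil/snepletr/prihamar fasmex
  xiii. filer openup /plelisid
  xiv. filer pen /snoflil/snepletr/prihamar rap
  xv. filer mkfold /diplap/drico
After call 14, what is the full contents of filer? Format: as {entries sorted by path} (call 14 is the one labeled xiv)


Answer: {plelisid=flend_ol, snoflil/, snoflil/snepletr/, snoflil/snepletr/prihamar=rap}

Derivation:
Do: filer mkfold[/snoflil/snepletr]
See: ok
Do: filer pen[/snoflil/snepletr/nasne; fislal]
See: created
Do: filer strike[/snoflil/snepletr]
See: ToolError: not empty
Do: filer pen[/snoflil/stugrel; we]
See: created
Do: almanac lunge[13]
See: 2194-06-26
Do: filer strike[/snoflil/snepletr/nasne]
See: ok
Do: filer strike[/snoflil/stugrel]
See: ok
Do: almanac lastday[]
See: 2194-06-30
Do: almanac pin[~it]
See: 2194-06-30
Do: almanac pin[2293-05-16]
See: 2293-05-16
Do: filer pen[/plelisid; flend_ol]
See: created
Do: filer pen[/snoflil/snepletr/prihamar; fasmex]
See: created
Do: filer openup[/plelisid]
See: flend_ol
Do: filer pen[/snoflil/snepletr/prihamar; rap]
See: overwrote
Do: filer mkfold[/diplap/drico]
See: ToolError: no parent


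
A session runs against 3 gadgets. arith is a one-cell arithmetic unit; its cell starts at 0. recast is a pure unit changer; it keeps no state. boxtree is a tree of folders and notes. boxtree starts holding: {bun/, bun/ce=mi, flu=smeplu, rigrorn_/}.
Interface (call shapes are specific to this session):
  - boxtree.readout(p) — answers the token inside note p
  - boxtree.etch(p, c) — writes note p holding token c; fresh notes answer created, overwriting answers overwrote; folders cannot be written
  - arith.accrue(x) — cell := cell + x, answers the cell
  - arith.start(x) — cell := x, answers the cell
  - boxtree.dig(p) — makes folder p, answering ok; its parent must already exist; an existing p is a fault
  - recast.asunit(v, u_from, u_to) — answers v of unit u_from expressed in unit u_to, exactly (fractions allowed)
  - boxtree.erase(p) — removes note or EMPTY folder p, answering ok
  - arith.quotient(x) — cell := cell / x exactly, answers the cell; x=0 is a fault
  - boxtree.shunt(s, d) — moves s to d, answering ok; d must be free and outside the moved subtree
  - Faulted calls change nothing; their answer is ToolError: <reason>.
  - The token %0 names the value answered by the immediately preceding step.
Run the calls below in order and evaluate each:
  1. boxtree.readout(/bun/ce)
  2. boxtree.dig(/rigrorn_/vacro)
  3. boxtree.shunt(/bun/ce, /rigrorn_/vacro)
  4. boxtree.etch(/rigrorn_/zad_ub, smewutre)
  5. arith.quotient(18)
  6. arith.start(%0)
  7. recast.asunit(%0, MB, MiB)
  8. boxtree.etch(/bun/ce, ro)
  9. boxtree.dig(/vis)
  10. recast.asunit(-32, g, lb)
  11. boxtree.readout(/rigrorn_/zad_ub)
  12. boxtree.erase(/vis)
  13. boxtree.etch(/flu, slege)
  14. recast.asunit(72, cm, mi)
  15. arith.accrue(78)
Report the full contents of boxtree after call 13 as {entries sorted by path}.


Answer: {bun/, bun/ce=ro, flu=slege, rigrorn_/, rigrorn_/vacro/, rigrorn_/zad_ub=smewutre}

Derivation:
Then readout on p=/bun/ce, — result: mi.
I call dig on p=/rigrorn_/vacro: ok.
Now I run shunt on s=/bun/ce, d=/rigrorn_/vacro, which returns ToolError: exists.
Now I run etch on p=/rigrorn_/zad_ub, c=smewutre, — result: created.
I try quotient on x=18, and see 0.
I try start on x=%0: 0.
I call asunit on v=%0, u_from=MB, u_to=MiB: 0.
Invoking etch on p=/bun/ce, c=ro, giving overwrote.
Invoking dig on p=/vis, and see ok.
I call asunit on v=-32, u_from=g, u_to=lb, and see -3200000/45359237.
Then readout on p=/rigrorn_/zad_ub, and see smewutre.
Invoking erase on p=/vis, — result: ok.
Invoking etch on p=/flu, c=slege, yielding overwrote.
I use asunit on v=72, u_from=cm, u_to=mi, → 5/11176.
Using accrue on x=78, yielding 78.


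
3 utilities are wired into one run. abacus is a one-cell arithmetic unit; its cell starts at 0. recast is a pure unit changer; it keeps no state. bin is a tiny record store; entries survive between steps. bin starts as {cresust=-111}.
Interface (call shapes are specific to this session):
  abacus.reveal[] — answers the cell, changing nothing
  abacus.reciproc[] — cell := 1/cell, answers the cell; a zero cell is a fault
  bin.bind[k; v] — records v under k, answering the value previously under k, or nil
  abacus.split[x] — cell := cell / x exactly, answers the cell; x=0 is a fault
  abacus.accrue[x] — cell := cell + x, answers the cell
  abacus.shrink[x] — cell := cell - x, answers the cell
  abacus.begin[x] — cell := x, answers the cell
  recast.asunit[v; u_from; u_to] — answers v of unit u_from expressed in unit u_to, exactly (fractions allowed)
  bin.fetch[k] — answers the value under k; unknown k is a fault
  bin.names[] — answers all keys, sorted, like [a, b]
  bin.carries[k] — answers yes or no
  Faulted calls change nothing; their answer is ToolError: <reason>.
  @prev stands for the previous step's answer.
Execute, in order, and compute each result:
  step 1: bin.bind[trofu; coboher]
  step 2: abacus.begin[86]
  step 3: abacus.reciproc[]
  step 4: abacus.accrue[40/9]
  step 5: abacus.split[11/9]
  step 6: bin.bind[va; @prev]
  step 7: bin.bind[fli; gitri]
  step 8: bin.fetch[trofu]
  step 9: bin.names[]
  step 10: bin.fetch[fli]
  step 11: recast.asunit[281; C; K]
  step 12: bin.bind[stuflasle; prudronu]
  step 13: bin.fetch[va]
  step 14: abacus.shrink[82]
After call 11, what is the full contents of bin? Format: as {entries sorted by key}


~$ bin.bind k='trofu' v='coboher'
  nil
~$ abacus.begin x='86'
  86
~$ abacus.reciproc
  1/86
~$ abacus.accrue x='40/9'
  3449/774
~$ abacus.split x='11/9'
  3449/946
~$ bin.bind k='va' v='@prev'
  nil
~$ bin.bind k='fli' v='gitri'
  nil
~$ bin.fetch k='trofu'
  coboher
~$ bin.names
  [cresust, fli, trofu, va]
~$ bin.fetch k='fli'
  gitri
~$ recast.asunit v='281' u_from='C' u_to='K'
  11083/20
~$ bin.bind k='stuflasle' v='prudronu'
  nil
~$ bin.fetch k='va'
  3449/946
~$ abacus.shrink x='82'
  -74123/946

Answer: {cresust=-111, fli=gitri, trofu=coboher, va=3449/946}


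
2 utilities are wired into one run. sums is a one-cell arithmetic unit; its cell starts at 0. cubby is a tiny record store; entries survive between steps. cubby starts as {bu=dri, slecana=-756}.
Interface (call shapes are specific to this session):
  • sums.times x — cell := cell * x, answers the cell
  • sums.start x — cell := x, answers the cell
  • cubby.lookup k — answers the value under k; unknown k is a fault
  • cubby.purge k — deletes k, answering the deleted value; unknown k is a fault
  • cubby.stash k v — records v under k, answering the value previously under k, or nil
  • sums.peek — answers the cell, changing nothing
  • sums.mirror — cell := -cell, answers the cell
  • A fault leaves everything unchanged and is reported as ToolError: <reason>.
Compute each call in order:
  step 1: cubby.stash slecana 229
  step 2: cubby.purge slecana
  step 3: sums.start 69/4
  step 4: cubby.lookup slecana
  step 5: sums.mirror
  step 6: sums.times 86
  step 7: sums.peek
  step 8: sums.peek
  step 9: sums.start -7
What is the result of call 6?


Calling cubby.stash on slecana, 229: -756.
Now I run cubby.purge on slecana, → 229.
I invoke sums.start on 69/4, — result: 69/4.
I use cubby.lookup on slecana, yielding ToolError: no such key slecana.
I use sums.mirror(), yielding -69/4.
Now I run sums.times on 86, and see -2967/2.
Then sums.peek: -2967/2.
I use sums.peek, giving -2967/2.
Invoking sums.start on -7, and see -7.

Answer: -2967/2


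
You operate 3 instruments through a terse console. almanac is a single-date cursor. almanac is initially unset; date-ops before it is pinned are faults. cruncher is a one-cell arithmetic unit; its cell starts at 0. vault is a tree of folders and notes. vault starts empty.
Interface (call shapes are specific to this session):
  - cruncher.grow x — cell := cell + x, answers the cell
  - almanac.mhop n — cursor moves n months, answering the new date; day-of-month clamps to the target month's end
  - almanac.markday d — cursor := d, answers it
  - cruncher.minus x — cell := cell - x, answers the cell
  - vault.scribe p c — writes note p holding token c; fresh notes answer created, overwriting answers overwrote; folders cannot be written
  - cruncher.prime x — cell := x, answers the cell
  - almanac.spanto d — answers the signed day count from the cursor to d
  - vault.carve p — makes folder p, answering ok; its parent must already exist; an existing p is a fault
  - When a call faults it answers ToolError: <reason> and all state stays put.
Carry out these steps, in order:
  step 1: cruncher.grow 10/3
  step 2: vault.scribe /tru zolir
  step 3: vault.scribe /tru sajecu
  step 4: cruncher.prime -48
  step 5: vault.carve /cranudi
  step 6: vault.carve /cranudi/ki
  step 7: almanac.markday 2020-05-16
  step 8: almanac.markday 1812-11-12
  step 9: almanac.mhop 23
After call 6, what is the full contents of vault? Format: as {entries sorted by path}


·→ cruncher.grow(10/3)
·← 10/3
·→ vault.scribe(/tru, zolir)
·← created
·→ vault.scribe(/tru, sajecu)
·← overwrote
·→ cruncher.prime(-48)
·← -48
·→ vault.carve(/cranudi)
·← ok
·→ vault.carve(/cranudi/ki)
·← ok
·→ almanac.markday(2020-05-16)
·← 2020-05-16
·→ almanac.markday(1812-11-12)
·← 1812-11-12
·→ almanac.mhop(23)
·← 1814-10-12

Answer: {cranudi/, cranudi/ki/, tru=sajecu}


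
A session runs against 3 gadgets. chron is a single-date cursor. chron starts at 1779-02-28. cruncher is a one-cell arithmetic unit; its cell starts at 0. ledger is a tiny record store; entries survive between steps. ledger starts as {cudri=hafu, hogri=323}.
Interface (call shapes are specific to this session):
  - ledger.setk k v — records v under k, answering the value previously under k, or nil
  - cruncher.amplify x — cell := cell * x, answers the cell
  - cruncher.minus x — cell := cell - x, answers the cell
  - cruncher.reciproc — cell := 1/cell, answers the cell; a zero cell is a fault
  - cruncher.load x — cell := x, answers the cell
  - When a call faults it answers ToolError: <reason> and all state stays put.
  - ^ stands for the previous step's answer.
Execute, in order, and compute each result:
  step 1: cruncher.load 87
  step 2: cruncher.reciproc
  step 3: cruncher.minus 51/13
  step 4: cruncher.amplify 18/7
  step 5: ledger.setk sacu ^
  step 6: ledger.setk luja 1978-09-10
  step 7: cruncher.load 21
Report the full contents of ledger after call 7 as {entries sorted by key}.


# 1. cruncher.load(x: 87) => 87
# 2. cruncher.reciproc() => 1/87
# 3. cruncher.minus(x: 51/13) => -4424/1131
# 4. cruncher.amplify(x: 18/7) => -3792/377
# 5. ledger.setk(k: sacu, v: ^) => nil
# 6. ledger.setk(k: luja, v: 1978-09-10) => nil
# 7. cruncher.load(x: 21) => 21

Answer: {cudri=hafu, hogri=323, luja=1978-09-10, sacu=-3792/377}


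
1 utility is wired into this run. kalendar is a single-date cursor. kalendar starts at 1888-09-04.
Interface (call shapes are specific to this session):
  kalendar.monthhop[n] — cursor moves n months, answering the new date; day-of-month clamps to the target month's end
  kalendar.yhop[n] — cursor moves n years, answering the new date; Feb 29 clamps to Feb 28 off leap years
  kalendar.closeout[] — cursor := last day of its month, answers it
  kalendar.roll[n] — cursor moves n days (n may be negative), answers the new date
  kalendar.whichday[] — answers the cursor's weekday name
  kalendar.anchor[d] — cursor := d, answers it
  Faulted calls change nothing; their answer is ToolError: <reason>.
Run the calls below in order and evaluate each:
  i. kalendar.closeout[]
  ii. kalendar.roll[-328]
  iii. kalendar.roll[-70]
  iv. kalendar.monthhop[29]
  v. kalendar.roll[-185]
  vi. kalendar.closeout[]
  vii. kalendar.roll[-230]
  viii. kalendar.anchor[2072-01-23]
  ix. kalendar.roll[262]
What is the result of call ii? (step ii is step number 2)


Next I call kalendar.closeout, and observe 1888-09-30.
Next I call kalendar.roll on n→-328, and see 1887-11-07.
Using kalendar.roll on n→-70, and get 1887-08-29.
I invoke kalendar.monthhop on n→29, yielding 1890-01-29.
I run kalendar.roll on n→-185, which returns 1889-07-28.
I invoke kalendar.closeout(), and observe 1889-07-31.
Invoking kalendar.roll on n→-230, yielding 1888-12-13.
I use kalendar.anchor on d→2072-01-23, giving 2072-01-23.
I try kalendar.roll on n→262, and observe 2072-10-11.

Answer: 1887-11-07


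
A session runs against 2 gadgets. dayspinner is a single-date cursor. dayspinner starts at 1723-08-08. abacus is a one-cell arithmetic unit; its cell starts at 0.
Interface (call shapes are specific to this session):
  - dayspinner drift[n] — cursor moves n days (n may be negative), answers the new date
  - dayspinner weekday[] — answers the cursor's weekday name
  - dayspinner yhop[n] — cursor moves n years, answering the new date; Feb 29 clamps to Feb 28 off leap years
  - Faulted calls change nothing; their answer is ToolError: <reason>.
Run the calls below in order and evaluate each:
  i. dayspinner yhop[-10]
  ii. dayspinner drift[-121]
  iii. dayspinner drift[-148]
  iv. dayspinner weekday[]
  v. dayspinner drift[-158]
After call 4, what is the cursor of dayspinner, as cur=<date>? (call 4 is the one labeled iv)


Answer: cur=1712-11-12

Derivation:
I run dayspinner yhop using -10: 1713-08-08.
Using dayspinner drift using -121: 1713-04-09.
I run dayspinner drift using -148, and see 1712-11-12.
Using dayspinner weekday(), giving Saturday.
Using dayspinner drift using -158: 1712-06-07.


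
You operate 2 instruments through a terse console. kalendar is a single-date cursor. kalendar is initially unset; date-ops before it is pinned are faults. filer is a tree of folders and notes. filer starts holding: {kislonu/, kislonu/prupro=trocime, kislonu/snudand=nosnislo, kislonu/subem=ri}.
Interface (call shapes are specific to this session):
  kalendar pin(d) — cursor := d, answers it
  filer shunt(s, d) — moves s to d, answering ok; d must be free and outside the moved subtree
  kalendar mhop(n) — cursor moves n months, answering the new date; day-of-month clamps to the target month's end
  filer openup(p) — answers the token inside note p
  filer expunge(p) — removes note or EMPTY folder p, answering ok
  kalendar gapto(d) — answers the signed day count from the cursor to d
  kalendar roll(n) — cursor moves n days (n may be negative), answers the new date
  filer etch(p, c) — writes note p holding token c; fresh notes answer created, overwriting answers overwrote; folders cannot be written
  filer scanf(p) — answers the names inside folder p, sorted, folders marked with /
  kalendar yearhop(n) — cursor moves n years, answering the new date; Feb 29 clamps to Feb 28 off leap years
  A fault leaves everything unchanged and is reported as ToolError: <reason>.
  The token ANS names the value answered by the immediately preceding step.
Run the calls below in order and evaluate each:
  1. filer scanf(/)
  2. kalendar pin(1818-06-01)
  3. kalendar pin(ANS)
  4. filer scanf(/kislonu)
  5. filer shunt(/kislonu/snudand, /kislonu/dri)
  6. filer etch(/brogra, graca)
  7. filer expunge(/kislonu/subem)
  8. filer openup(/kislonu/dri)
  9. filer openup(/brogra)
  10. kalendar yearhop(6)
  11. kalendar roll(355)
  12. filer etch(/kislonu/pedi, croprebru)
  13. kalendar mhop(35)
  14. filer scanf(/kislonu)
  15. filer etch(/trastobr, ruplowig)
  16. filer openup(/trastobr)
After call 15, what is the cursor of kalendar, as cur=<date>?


Answer: cur=1828-04-22

Derivation:
# filer scanf(/) -> [kislonu/]
# kalendar pin(1818-06-01) -> 1818-06-01
# kalendar pin(ANS) -> 1818-06-01
# filer scanf(/kislonu) -> [prupro, snudand, subem]
# filer shunt(/kislonu/snudand, /kislonu/dri) -> ok
# filer etch(/brogra, graca) -> created
# filer expunge(/kislonu/subem) -> ok
# filer openup(/kislonu/dri) -> nosnislo
# filer openup(/brogra) -> graca
# kalendar yearhop(6) -> 1824-06-01
# kalendar roll(355) -> 1825-05-22
# filer etch(/kislonu/pedi, croprebru) -> created
# kalendar mhop(35) -> 1828-04-22
# filer scanf(/kislonu) -> [dri, pedi, prupro]
# filer etch(/trastobr, ruplowig) -> created
# filer openup(/trastobr) -> ruplowig


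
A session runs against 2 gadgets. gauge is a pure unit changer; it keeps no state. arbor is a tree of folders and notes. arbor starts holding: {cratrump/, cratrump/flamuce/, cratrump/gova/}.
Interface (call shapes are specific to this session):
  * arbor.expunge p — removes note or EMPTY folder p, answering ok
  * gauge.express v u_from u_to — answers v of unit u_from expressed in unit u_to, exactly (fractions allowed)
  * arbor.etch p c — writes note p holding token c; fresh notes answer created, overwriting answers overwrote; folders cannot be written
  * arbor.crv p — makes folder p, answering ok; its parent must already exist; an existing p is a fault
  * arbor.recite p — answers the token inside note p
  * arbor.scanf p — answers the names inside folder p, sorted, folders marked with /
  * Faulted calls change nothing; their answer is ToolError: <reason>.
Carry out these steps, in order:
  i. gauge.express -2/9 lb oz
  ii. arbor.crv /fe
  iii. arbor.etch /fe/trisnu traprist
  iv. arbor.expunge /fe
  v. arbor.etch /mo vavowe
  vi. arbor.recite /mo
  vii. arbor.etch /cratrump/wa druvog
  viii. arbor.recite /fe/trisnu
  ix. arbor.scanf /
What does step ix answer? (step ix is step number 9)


Answer: [cratrump/, fe/, mo]

Derivation:
~$ gauge.express v→-2/9 u_from→lb u_to→oz
:: -32/9
~$ arbor.crv p→/fe
:: ok
~$ arbor.etch p→/fe/trisnu c→traprist
:: created
~$ arbor.expunge p→/fe
:: ToolError: not empty
~$ arbor.etch p→/mo c→vavowe
:: created
~$ arbor.recite p→/mo
:: vavowe
~$ arbor.etch p→/cratrump/wa c→druvog
:: created
~$ arbor.recite p→/fe/trisnu
:: traprist
~$ arbor.scanf p→/
:: [cratrump/, fe/, mo]


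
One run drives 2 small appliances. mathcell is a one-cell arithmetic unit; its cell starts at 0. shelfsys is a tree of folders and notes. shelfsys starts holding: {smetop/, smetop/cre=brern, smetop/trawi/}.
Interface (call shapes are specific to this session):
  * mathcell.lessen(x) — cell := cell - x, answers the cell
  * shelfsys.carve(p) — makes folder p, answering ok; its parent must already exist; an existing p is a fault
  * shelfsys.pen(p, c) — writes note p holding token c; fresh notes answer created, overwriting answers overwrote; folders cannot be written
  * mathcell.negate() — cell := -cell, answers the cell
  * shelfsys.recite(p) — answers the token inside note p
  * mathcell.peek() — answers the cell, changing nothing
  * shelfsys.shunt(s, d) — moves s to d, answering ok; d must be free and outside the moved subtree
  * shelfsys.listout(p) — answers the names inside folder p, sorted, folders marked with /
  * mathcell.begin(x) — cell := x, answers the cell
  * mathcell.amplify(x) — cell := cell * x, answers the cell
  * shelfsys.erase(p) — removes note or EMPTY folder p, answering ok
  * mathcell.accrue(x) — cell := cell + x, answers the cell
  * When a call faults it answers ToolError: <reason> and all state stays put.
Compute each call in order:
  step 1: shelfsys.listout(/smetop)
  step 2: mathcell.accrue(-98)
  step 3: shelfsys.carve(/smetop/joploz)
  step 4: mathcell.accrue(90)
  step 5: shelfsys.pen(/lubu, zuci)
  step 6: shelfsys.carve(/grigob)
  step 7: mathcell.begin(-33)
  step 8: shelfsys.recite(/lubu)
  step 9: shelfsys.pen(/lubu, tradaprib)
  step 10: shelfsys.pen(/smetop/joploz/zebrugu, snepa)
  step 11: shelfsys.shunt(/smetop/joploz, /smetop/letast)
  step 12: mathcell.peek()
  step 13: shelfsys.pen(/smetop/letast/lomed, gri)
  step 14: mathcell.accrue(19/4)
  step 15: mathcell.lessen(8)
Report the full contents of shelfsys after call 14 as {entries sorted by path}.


Do: shelfsys.listout[/smetop]
See: [cre, trawi/]
Do: mathcell.accrue[-98]
See: -98
Do: shelfsys.carve[/smetop/joploz]
See: ok
Do: mathcell.accrue[90]
See: -8
Do: shelfsys.pen[/lubu; zuci]
See: created
Do: shelfsys.carve[/grigob]
See: ok
Do: mathcell.begin[-33]
See: -33
Do: shelfsys.recite[/lubu]
See: zuci
Do: shelfsys.pen[/lubu; tradaprib]
See: overwrote
Do: shelfsys.pen[/smetop/joploz/zebrugu; snepa]
See: created
Do: shelfsys.shunt[/smetop/joploz; /smetop/letast]
See: ok
Do: mathcell.peek[]
See: -33
Do: shelfsys.pen[/smetop/letast/lomed; gri]
See: created
Do: mathcell.accrue[19/4]
See: -113/4
Do: mathcell.lessen[8]
See: -145/4

Answer: {grigob/, lubu=tradaprib, smetop/, smetop/cre=brern, smetop/letast/, smetop/letast/lomed=gri, smetop/letast/zebrugu=snepa, smetop/trawi/}


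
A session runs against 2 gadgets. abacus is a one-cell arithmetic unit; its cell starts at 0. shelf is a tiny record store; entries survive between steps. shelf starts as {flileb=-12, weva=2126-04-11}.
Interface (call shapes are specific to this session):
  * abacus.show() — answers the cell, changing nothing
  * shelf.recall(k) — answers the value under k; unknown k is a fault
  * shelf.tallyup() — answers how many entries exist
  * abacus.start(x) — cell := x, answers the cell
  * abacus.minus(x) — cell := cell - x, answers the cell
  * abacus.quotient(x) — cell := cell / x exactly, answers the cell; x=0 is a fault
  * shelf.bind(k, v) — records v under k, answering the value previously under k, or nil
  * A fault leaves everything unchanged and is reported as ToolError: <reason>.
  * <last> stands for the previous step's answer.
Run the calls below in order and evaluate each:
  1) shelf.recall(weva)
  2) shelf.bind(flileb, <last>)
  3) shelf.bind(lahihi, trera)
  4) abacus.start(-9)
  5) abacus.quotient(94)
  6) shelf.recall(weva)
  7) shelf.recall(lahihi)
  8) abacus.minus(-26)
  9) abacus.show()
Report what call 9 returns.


% recall weva
= 2126-04-11
% bind flileb <last>
= -12
% bind lahihi trera
= nil
% start -9
= -9
% quotient 94
= -9/94
% recall weva
= 2126-04-11
% recall lahihi
= trera
% minus -26
= 2435/94
% show
= 2435/94

Answer: 2435/94


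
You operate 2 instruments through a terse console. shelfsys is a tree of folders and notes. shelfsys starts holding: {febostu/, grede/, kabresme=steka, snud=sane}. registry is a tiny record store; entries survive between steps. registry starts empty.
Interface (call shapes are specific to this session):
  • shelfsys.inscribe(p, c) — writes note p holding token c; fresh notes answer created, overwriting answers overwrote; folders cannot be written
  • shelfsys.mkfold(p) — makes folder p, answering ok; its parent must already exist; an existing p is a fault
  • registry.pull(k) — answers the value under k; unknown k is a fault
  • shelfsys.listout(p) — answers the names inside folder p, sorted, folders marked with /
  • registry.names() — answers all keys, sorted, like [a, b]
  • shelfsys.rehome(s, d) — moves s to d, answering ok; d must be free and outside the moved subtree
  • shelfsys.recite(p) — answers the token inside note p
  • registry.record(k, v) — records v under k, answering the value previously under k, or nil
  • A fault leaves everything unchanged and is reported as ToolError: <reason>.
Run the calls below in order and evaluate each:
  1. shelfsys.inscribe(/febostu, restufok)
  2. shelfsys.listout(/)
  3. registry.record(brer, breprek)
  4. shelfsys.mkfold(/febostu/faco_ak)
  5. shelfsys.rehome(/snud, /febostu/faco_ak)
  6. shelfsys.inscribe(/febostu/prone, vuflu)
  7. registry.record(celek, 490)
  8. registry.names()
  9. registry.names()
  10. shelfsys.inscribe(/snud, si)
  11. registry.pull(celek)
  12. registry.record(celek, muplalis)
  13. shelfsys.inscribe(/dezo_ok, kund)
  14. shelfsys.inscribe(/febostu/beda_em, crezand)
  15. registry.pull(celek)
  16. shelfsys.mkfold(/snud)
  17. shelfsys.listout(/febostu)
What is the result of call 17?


$ inscribe p=/febostu c=restufok
[out] ToolError: is a directory
$ listout p=/
[out] [febostu/, grede/, kabresme, snud]
$ record k=brer v=breprek
[out] nil
$ mkfold p=/febostu/faco_ak
[out] ok
$ rehome s=/snud d=/febostu/faco_ak
[out] ToolError: exists
$ inscribe p=/febostu/prone c=vuflu
[out] created
$ record k=celek v=490
[out] nil
$ names
[out] [brer, celek]
$ names
[out] [brer, celek]
$ inscribe p=/snud c=si
[out] overwrote
$ pull k=celek
[out] 490
$ record k=celek v=muplalis
[out] 490
$ inscribe p=/dezo_ok c=kund
[out] created
$ inscribe p=/febostu/beda_em c=crezand
[out] created
$ pull k=celek
[out] muplalis
$ mkfold p=/snud
[out] ToolError: exists
$ listout p=/febostu
[out] [beda_em, faco_ak/, prone]

Answer: [beda_em, faco_ak/, prone]


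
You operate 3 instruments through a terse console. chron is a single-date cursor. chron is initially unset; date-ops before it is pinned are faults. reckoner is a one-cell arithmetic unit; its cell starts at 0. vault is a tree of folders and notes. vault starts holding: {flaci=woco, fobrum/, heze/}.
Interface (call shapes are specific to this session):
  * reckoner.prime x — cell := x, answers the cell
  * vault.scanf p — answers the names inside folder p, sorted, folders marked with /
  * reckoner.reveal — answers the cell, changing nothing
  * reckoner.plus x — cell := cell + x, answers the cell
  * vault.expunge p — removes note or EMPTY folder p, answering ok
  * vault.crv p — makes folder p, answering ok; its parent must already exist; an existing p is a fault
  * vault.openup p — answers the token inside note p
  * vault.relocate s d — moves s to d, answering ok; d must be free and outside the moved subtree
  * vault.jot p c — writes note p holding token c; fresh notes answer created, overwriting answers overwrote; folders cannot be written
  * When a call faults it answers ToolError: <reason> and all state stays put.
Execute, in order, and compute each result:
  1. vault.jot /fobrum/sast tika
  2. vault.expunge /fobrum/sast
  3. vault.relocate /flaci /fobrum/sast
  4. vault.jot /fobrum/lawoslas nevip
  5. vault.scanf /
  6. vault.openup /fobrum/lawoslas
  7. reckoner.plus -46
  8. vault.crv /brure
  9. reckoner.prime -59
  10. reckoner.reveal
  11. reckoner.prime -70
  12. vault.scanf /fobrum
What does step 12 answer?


Answer: [lawoslas, sast]

Derivation:
>>> jot p='/fobrum/sast' c='tika'
:: created
>>> expunge p='/fobrum/sast'
:: ok
>>> relocate s='/flaci' d='/fobrum/sast'
:: ok
>>> jot p='/fobrum/lawoslas' c='nevip'
:: created
>>> scanf p='/'
:: [fobrum/, heze/]
>>> openup p='/fobrum/lawoslas'
:: nevip
>>> plus x='-46'
:: -46
>>> crv p='/brure'
:: ok
>>> prime x='-59'
:: -59
>>> reveal
:: -59
>>> prime x='-70'
:: -70
>>> scanf p='/fobrum'
:: [lawoslas, sast]


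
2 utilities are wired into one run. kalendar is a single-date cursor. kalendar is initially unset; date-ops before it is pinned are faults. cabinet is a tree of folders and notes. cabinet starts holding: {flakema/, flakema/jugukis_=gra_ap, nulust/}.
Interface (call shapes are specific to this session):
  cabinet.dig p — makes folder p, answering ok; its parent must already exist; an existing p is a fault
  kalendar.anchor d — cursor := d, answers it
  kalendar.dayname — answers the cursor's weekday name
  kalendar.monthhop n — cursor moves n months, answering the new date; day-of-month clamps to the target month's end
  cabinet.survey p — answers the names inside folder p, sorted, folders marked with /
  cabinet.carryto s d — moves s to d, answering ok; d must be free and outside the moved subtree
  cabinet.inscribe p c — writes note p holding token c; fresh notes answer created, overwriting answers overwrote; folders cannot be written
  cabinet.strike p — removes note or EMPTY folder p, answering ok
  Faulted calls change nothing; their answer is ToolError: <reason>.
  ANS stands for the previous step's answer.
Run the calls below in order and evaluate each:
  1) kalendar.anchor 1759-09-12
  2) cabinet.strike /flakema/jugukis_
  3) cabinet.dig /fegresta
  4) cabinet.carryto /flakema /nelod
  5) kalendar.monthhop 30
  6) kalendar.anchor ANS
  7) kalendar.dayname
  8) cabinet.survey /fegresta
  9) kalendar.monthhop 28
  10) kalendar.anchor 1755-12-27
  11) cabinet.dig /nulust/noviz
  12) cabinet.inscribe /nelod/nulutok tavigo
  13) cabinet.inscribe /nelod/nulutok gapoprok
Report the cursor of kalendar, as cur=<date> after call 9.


Answer: cur=1764-07-12

Derivation:
Do: kalendar.anchor[1759-09-12]
See: 1759-09-12
Do: cabinet.strike[/flakema/jugukis_]
See: ok
Do: cabinet.dig[/fegresta]
See: ok
Do: cabinet.carryto[/flakema; /nelod]
See: ok
Do: kalendar.monthhop[30]
See: 1762-03-12
Do: kalendar.anchor[ANS]
See: 1762-03-12
Do: kalendar.dayname[]
See: Friday
Do: cabinet.survey[/fegresta]
See: []
Do: kalendar.monthhop[28]
See: 1764-07-12
Do: kalendar.anchor[1755-12-27]
See: 1755-12-27
Do: cabinet.dig[/nulust/noviz]
See: ok
Do: cabinet.inscribe[/nelod/nulutok; tavigo]
See: created
Do: cabinet.inscribe[/nelod/nulutok; gapoprok]
See: overwrote
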